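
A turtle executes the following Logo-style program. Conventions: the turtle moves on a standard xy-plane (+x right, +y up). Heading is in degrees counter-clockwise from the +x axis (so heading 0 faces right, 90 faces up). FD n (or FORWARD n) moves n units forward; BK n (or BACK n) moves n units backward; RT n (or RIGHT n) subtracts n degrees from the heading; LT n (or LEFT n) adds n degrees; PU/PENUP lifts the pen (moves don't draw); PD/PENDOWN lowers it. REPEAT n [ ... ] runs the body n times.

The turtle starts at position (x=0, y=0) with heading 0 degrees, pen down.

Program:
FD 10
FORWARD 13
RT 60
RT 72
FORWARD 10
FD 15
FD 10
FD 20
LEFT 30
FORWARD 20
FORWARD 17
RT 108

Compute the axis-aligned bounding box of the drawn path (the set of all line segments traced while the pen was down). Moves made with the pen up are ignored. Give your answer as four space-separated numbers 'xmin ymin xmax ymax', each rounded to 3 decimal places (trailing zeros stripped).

Executing turtle program step by step:
Start: pos=(0,0), heading=0, pen down
FD 10: (0,0) -> (10,0) [heading=0, draw]
FD 13: (10,0) -> (23,0) [heading=0, draw]
RT 60: heading 0 -> 300
RT 72: heading 300 -> 228
FD 10: (23,0) -> (16.309,-7.431) [heading=228, draw]
FD 15: (16.309,-7.431) -> (6.272,-18.579) [heading=228, draw]
FD 10: (6.272,-18.579) -> (-0.42,-26.01) [heading=228, draw]
FD 20: (-0.42,-26.01) -> (-13.802,-40.873) [heading=228, draw]
LT 30: heading 228 -> 258
FD 20: (-13.802,-40.873) -> (-17.96,-60.436) [heading=258, draw]
FD 17: (-17.96,-60.436) -> (-21.495,-77.064) [heading=258, draw]
RT 108: heading 258 -> 150
Final: pos=(-21.495,-77.064), heading=150, 8 segment(s) drawn

Segment endpoints: x in {-21.495, -17.96, -13.802, -0.42, 0, 6.272, 10, 16.309, 23}, y in {-77.064, -60.436, -40.873, -26.01, -18.579, -7.431, 0}
xmin=-21.495, ymin=-77.064, xmax=23, ymax=0

Answer: -21.495 -77.064 23 0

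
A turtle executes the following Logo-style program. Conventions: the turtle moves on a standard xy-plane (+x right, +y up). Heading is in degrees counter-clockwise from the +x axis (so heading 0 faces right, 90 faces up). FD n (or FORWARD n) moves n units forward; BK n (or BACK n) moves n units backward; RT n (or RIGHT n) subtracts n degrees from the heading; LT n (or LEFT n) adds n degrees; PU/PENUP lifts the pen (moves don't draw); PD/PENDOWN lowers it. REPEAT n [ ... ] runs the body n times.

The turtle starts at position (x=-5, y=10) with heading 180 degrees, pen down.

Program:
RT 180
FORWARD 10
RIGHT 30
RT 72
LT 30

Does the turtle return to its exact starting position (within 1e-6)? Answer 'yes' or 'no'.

Executing turtle program step by step:
Start: pos=(-5,10), heading=180, pen down
RT 180: heading 180 -> 0
FD 10: (-5,10) -> (5,10) [heading=0, draw]
RT 30: heading 0 -> 330
RT 72: heading 330 -> 258
LT 30: heading 258 -> 288
Final: pos=(5,10), heading=288, 1 segment(s) drawn

Start position: (-5, 10)
Final position: (5, 10)
Distance = 10; >= 1e-6 -> NOT closed

Answer: no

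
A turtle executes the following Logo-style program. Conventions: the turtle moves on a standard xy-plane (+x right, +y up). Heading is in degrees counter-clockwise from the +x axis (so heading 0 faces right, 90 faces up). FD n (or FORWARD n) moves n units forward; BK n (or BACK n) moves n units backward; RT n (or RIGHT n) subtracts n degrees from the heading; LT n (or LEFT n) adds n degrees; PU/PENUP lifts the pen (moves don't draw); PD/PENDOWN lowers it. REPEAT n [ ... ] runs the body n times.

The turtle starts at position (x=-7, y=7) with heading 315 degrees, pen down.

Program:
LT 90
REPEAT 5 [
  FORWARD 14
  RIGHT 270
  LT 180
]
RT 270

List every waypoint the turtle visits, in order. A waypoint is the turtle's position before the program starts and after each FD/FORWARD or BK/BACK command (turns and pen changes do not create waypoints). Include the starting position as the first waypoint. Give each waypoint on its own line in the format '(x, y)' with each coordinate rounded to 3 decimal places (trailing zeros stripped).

Answer: (-7, 7)
(2.899, 16.899)
(12.799, 7)
(2.899, -2.899)
(-7, 7)
(2.899, 16.899)

Derivation:
Executing turtle program step by step:
Start: pos=(-7,7), heading=315, pen down
LT 90: heading 315 -> 45
REPEAT 5 [
  -- iteration 1/5 --
  FD 14: (-7,7) -> (2.899,16.899) [heading=45, draw]
  RT 270: heading 45 -> 135
  LT 180: heading 135 -> 315
  -- iteration 2/5 --
  FD 14: (2.899,16.899) -> (12.799,7) [heading=315, draw]
  RT 270: heading 315 -> 45
  LT 180: heading 45 -> 225
  -- iteration 3/5 --
  FD 14: (12.799,7) -> (2.899,-2.899) [heading=225, draw]
  RT 270: heading 225 -> 315
  LT 180: heading 315 -> 135
  -- iteration 4/5 --
  FD 14: (2.899,-2.899) -> (-7,7) [heading=135, draw]
  RT 270: heading 135 -> 225
  LT 180: heading 225 -> 45
  -- iteration 5/5 --
  FD 14: (-7,7) -> (2.899,16.899) [heading=45, draw]
  RT 270: heading 45 -> 135
  LT 180: heading 135 -> 315
]
RT 270: heading 315 -> 45
Final: pos=(2.899,16.899), heading=45, 5 segment(s) drawn
Waypoints (6 total):
(-7, 7)
(2.899, 16.899)
(12.799, 7)
(2.899, -2.899)
(-7, 7)
(2.899, 16.899)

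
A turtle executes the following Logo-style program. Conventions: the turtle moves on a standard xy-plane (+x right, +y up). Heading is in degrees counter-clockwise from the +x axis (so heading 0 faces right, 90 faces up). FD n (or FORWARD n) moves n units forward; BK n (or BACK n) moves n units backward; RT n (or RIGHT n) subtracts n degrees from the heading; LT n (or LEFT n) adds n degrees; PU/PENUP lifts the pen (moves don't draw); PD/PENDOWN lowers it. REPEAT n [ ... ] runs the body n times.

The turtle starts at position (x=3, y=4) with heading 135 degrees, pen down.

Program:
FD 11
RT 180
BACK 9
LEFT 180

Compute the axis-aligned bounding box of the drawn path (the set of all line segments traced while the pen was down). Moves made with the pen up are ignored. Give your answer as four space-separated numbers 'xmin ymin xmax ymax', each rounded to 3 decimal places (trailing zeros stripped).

Answer: -11.142 4 3 18.142

Derivation:
Executing turtle program step by step:
Start: pos=(3,4), heading=135, pen down
FD 11: (3,4) -> (-4.778,11.778) [heading=135, draw]
RT 180: heading 135 -> 315
BK 9: (-4.778,11.778) -> (-11.142,18.142) [heading=315, draw]
LT 180: heading 315 -> 135
Final: pos=(-11.142,18.142), heading=135, 2 segment(s) drawn

Segment endpoints: x in {-11.142, -4.778, 3}, y in {4, 11.778, 18.142}
xmin=-11.142, ymin=4, xmax=3, ymax=18.142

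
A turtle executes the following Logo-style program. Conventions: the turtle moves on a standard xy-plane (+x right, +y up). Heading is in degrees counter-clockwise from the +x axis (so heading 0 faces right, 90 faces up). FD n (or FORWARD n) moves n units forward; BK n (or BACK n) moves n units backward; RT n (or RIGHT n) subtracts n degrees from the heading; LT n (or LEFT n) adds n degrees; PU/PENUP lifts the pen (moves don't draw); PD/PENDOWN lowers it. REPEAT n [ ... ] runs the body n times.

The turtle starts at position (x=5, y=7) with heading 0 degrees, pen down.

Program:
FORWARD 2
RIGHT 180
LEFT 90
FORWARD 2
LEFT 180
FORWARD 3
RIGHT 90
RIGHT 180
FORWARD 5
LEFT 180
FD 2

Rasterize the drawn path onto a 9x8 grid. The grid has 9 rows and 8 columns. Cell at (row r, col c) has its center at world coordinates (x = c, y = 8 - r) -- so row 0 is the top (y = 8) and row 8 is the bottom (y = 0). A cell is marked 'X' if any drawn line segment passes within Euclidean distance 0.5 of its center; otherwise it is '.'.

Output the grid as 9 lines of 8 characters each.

Answer: ..XXXXXX
.....XXX
.......X
.......X
........
........
........
........
........

Derivation:
Segment 0: (5,7) -> (7,7)
Segment 1: (7,7) -> (7,5)
Segment 2: (7,5) -> (7,8)
Segment 3: (7,8) -> (2,8)
Segment 4: (2,8) -> (4,8)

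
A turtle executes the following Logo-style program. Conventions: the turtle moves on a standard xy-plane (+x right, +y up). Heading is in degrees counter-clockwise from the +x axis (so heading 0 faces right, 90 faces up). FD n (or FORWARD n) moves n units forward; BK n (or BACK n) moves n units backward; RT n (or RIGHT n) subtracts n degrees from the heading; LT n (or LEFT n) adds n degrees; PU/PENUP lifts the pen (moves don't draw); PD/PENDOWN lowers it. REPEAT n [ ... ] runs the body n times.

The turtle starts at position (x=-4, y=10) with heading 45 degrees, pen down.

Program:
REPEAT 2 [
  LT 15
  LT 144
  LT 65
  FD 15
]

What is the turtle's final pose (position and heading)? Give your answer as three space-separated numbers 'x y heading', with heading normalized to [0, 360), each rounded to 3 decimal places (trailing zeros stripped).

Answer: -14.492 5.973 133

Derivation:
Executing turtle program step by step:
Start: pos=(-4,10), heading=45, pen down
REPEAT 2 [
  -- iteration 1/2 --
  LT 15: heading 45 -> 60
  LT 144: heading 60 -> 204
  LT 65: heading 204 -> 269
  FD 15: (-4,10) -> (-4.262,-4.998) [heading=269, draw]
  -- iteration 2/2 --
  LT 15: heading 269 -> 284
  LT 144: heading 284 -> 68
  LT 65: heading 68 -> 133
  FD 15: (-4.262,-4.998) -> (-14.492,5.973) [heading=133, draw]
]
Final: pos=(-14.492,5.973), heading=133, 2 segment(s) drawn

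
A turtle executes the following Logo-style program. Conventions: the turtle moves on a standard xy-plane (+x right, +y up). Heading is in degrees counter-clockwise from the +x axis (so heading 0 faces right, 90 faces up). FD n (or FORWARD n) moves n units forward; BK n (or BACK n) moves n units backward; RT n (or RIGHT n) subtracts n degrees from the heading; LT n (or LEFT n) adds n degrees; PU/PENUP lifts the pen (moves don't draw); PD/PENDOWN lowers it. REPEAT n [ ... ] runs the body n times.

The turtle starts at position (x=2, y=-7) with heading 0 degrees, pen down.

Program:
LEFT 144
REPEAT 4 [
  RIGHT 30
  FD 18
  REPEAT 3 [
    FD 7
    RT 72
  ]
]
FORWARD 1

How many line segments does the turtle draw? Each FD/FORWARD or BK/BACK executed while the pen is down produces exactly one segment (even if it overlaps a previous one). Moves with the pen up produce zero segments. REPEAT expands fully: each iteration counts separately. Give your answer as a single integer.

Answer: 17

Derivation:
Executing turtle program step by step:
Start: pos=(2,-7), heading=0, pen down
LT 144: heading 0 -> 144
REPEAT 4 [
  -- iteration 1/4 --
  RT 30: heading 144 -> 114
  FD 18: (2,-7) -> (-5.321,9.444) [heading=114, draw]
  REPEAT 3 [
    -- iteration 1/3 --
    FD 7: (-5.321,9.444) -> (-8.168,15.839) [heading=114, draw]
    RT 72: heading 114 -> 42
    -- iteration 2/3 --
    FD 7: (-8.168,15.839) -> (-2.966,20.523) [heading=42, draw]
    RT 72: heading 42 -> 330
    -- iteration 3/3 --
    FD 7: (-2.966,20.523) -> (3.096,17.023) [heading=330, draw]
    RT 72: heading 330 -> 258
  ]
  -- iteration 2/4 --
  RT 30: heading 258 -> 228
  FD 18: (3.096,17.023) -> (-8.949,3.646) [heading=228, draw]
  REPEAT 3 [
    -- iteration 1/3 --
    FD 7: (-8.949,3.646) -> (-13.632,-1.556) [heading=228, draw]
    RT 72: heading 228 -> 156
    -- iteration 2/3 --
    FD 7: (-13.632,-1.556) -> (-20.027,1.291) [heading=156, draw]
    RT 72: heading 156 -> 84
    -- iteration 3/3 --
    FD 7: (-20.027,1.291) -> (-19.296,8.253) [heading=84, draw]
    RT 72: heading 84 -> 12
  ]
  -- iteration 3/4 --
  RT 30: heading 12 -> 342
  FD 18: (-19.296,8.253) -> (-2.177,2.69) [heading=342, draw]
  REPEAT 3 [
    -- iteration 1/3 --
    FD 7: (-2.177,2.69) -> (4.481,0.527) [heading=342, draw]
    RT 72: heading 342 -> 270
    -- iteration 2/3 --
    FD 7: (4.481,0.527) -> (4.481,-6.473) [heading=270, draw]
    RT 72: heading 270 -> 198
    -- iteration 3/3 --
    FD 7: (4.481,-6.473) -> (-2.177,-8.636) [heading=198, draw]
    RT 72: heading 198 -> 126
  ]
  -- iteration 4/4 --
  RT 30: heading 126 -> 96
  FD 18: (-2.177,-8.636) -> (-4.058,9.266) [heading=96, draw]
  REPEAT 3 [
    -- iteration 1/3 --
    FD 7: (-4.058,9.266) -> (-4.79,16.227) [heading=96, draw]
    RT 72: heading 96 -> 24
    -- iteration 2/3 --
    FD 7: (-4.79,16.227) -> (1.605,19.074) [heading=24, draw]
    RT 72: heading 24 -> 312
    -- iteration 3/3 --
    FD 7: (1.605,19.074) -> (6.289,13.872) [heading=312, draw]
    RT 72: heading 312 -> 240
  ]
]
FD 1: (6.289,13.872) -> (5.789,13.006) [heading=240, draw]
Final: pos=(5.789,13.006), heading=240, 17 segment(s) drawn
Segments drawn: 17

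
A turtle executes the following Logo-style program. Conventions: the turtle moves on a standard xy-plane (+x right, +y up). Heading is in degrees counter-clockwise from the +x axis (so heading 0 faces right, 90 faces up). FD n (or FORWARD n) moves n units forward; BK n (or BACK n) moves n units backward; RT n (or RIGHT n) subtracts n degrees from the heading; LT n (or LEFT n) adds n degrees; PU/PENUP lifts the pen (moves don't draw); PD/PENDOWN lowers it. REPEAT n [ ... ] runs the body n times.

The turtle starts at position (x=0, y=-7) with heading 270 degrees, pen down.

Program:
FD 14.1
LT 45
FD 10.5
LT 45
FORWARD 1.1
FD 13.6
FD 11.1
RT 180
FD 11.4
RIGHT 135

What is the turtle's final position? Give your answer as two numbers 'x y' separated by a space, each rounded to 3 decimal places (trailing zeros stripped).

Executing turtle program step by step:
Start: pos=(0,-7), heading=270, pen down
FD 14.1: (0,-7) -> (0,-21.1) [heading=270, draw]
LT 45: heading 270 -> 315
FD 10.5: (0,-21.1) -> (7.425,-28.525) [heading=315, draw]
LT 45: heading 315 -> 0
FD 1.1: (7.425,-28.525) -> (8.525,-28.525) [heading=0, draw]
FD 13.6: (8.525,-28.525) -> (22.125,-28.525) [heading=0, draw]
FD 11.1: (22.125,-28.525) -> (33.225,-28.525) [heading=0, draw]
RT 180: heading 0 -> 180
FD 11.4: (33.225,-28.525) -> (21.825,-28.525) [heading=180, draw]
RT 135: heading 180 -> 45
Final: pos=(21.825,-28.525), heading=45, 6 segment(s) drawn

Answer: 21.825 -28.525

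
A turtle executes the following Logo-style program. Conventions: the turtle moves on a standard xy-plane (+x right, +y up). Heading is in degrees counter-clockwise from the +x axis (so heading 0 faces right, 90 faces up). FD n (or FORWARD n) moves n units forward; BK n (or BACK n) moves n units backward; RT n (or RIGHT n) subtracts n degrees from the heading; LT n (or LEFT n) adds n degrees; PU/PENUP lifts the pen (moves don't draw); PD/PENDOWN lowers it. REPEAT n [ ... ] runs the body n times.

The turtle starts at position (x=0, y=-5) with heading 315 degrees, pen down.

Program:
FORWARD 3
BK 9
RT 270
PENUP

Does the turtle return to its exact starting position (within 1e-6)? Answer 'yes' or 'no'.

Executing turtle program step by step:
Start: pos=(0,-5), heading=315, pen down
FD 3: (0,-5) -> (2.121,-7.121) [heading=315, draw]
BK 9: (2.121,-7.121) -> (-4.243,-0.757) [heading=315, draw]
RT 270: heading 315 -> 45
PU: pen up
Final: pos=(-4.243,-0.757), heading=45, 2 segment(s) drawn

Start position: (0, -5)
Final position: (-4.243, -0.757)
Distance = 6; >= 1e-6 -> NOT closed

Answer: no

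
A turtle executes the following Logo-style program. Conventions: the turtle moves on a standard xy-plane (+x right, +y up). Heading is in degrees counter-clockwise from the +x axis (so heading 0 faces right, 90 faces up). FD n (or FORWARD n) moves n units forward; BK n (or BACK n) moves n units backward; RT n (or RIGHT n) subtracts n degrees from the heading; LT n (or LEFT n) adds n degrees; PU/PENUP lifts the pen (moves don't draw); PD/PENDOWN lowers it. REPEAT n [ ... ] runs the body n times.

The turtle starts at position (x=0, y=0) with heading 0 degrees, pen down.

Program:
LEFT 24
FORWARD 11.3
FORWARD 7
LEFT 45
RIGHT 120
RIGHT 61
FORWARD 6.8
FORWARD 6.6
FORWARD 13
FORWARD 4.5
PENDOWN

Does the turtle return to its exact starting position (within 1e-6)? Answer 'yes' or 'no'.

Executing turtle program step by step:
Start: pos=(0,0), heading=0, pen down
LT 24: heading 0 -> 24
FD 11.3: (0,0) -> (10.323,4.596) [heading=24, draw]
FD 7: (10.323,4.596) -> (16.718,7.443) [heading=24, draw]
LT 45: heading 24 -> 69
RT 120: heading 69 -> 309
RT 61: heading 309 -> 248
FD 6.8: (16.718,7.443) -> (14.171,1.138) [heading=248, draw]
FD 6.6: (14.171,1.138) -> (11.698,-4.981) [heading=248, draw]
FD 13: (11.698,-4.981) -> (6.828,-17.034) [heading=248, draw]
FD 4.5: (6.828,-17.034) -> (5.143,-21.207) [heading=248, draw]
PD: pen down
Final: pos=(5.143,-21.207), heading=248, 6 segment(s) drawn

Start position: (0, 0)
Final position: (5.143, -21.207)
Distance = 21.821; >= 1e-6 -> NOT closed

Answer: no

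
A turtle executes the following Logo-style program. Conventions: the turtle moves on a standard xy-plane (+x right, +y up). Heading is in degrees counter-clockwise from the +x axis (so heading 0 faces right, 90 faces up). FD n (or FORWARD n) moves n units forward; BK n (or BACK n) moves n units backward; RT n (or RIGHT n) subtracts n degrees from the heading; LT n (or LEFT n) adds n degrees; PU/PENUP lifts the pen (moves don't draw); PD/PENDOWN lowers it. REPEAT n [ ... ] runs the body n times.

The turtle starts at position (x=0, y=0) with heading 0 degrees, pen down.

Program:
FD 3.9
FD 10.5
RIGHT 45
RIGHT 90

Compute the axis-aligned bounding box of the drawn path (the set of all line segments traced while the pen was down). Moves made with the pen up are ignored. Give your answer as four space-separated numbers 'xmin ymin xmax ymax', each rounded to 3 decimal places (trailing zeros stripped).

Answer: 0 0 14.4 0

Derivation:
Executing turtle program step by step:
Start: pos=(0,0), heading=0, pen down
FD 3.9: (0,0) -> (3.9,0) [heading=0, draw]
FD 10.5: (3.9,0) -> (14.4,0) [heading=0, draw]
RT 45: heading 0 -> 315
RT 90: heading 315 -> 225
Final: pos=(14.4,0), heading=225, 2 segment(s) drawn

Segment endpoints: x in {0, 3.9, 14.4}, y in {0}
xmin=0, ymin=0, xmax=14.4, ymax=0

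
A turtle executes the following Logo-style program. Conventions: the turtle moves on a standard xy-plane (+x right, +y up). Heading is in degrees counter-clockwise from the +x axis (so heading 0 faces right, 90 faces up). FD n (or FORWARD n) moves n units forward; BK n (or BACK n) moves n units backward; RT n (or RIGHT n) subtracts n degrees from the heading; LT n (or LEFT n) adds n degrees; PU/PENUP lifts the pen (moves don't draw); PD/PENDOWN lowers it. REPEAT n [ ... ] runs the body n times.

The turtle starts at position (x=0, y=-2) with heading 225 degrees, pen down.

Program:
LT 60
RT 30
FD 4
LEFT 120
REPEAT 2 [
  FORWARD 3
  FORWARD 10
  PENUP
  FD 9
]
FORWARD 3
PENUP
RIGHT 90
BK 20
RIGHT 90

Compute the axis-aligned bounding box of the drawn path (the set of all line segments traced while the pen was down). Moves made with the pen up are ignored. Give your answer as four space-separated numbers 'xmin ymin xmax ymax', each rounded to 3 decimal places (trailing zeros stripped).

Answer: -1.035 -5.864 11.522 -2

Derivation:
Executing turtle program step by step:
Start: pos=(0,-2), heading=225, pen down
LT 60: heading 225 -> 285
RT 30: heading 285 -> 255
FD 4: (0,-2) -> (-1.035,-5.864) [heading=255, draw]
LT 120: heading 255 -> 15
REPEAT 2 [
  -- iteration 1/2 --
  FD 3: (-1.035,-5.864) -> (1.863,-5.087) [heading=15, draw]
  FD 10: (1.863,-5.087) -> (11.522,-2.499) [heading=15, draw]
  PU: pen up
  FD 9: (11.522,-2.499) -> (20.215,-0.17) [heading=15, move]
  -- iteration 2/2 --
  FD 3: (20.215,-0.17) -> (23.113,0.607) [heading=15, move]
  FD 10: (23.113,0.607) -> (32.772,3.195) [heading=15, move]
  PU: pen up
  FD 9: (32.772,3.195) -> (41.465,5.524) [heading=15, move]
]
FD 3: (41.465,5.524) -> (44.363,6.301) [heading=15, move]
PU: pen up
RT 90: heading 15 -> 285
BK 20: (44.363,6.301) -> (39.187,25.619) [heading=285, move]
RT 90: heading 285 -> 195
Final: pos=(39.187,25.619), heading=195, 3 segment(s) drawn

Segment endpoints: x in {-1.035, 0, 1.863, 11.522}, y in {-5.864, -5.087, -2.499, -2}
xmin=-1.035, ymin=-5.864, xmax=11.522, ymax=-2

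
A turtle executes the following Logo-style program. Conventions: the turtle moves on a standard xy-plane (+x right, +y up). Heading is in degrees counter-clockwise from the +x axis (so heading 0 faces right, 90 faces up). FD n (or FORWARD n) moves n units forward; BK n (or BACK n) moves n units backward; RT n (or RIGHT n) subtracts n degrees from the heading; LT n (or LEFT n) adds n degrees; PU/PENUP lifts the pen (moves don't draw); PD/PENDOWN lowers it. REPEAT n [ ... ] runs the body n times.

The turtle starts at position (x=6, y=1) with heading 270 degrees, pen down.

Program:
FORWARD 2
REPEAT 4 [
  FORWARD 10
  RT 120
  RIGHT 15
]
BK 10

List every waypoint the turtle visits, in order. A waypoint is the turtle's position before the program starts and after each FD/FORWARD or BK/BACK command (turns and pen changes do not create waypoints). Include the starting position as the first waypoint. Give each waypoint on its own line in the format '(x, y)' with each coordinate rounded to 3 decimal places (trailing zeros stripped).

Answer: (6, 1)
(6, -1)
(6, -11)
(-1.071, -3.929)
(8.929, -3.929)
(1.858, -11)
(1.858, -21)

Derivation:
Executing turtle program step by step:
Start: pos=(6,1), heading=270, pen down
FD 2: (6,1) -> (6,-1) [heading=270, draw]
REPEAT 4 [
  -- iteration 1/4 --
  FD 10: (6,-1) -> (6,-11) [heading=270, draw]
  RT 120: heading 270 -> 150
  RT 15: heading 150 -> 135
  -- iteration 2/4 --
  FD 10: (6,-11) -> (-1.071,-3.929) [heading=135, draw]
  RT 120: heading 135 -> 15
  RT 15: heading 15 -> 0
  -- iteration 3/4 --
  FD 10: (-1.071,-3.929) -> (8.929,-3.929) [heading=0, draw]
  RT 120: heading 0 -> 240
  RT 15: heading 240 -> 225
  -- iteration 4/4 --
  FD 10: (8.929,-3.929) -> (1.858,-11) [heading=225, draw]
  RT 120: heading 225 -> 105
  RT 15: heading 105 -> 90
]
BK 10: (1.858,-11) -> (1.858,-21) [heading=90, draw]
Final: pos=(1.858,-21), heading=90, 6 segment(s) drawn
Waypoints (7 total):
(6, 1)
(6, -1)
(6, -11)
(-1.071, -3.929)
(8.929, -3.929)
(1.858, -11)
(1.858, -21)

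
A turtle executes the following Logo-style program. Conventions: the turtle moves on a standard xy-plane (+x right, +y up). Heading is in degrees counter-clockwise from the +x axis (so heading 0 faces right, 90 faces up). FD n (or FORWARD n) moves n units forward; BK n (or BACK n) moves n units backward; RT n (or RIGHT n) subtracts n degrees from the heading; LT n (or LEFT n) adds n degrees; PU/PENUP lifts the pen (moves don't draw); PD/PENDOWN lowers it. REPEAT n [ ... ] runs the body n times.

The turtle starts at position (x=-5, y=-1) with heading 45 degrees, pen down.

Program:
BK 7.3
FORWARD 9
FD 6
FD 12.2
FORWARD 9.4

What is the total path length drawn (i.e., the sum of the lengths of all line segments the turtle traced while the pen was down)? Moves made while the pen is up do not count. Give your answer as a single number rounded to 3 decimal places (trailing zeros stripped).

Executing turtle program step by step:
Start: pos=(-5,-1), heading=45, pen down
BK 7.3: (-5,-1) -> (-10.162,-6.162) [heading=45, draw]
FD 9: (-10.162,-6.162) -> (-3.798,0.202) [heading=45, draw]
FD 6: (-3.798,0.202) -> (0.445,4.445) [heading=45, draw]
FD 12.2: (0.445,4.445) -> (9.071,13.071) [heading=45, draw]
FD 9.4: (9.071,13.071) -> (15.718,19.718) [heading=45, draw]
Final: pos=(15.718,19.718), heading=45, 5 segment(s) drawn

Segment lengths:
  seg 1: (-5,-1) -> (-10.162,-6.162), length = 7.3
  seg 2: (-10.162,-6.162) -> (-3.798,0.202), length = 9
  seg 3: (-3.798,0.202) -> (0.445,4.445), length = 6
  seg 4: (0.445,4.445) -> (9.071,13.071), length = 12.2
  seg 5: (9.071,13.071) -> (15.718,19.718), length = 9.4
Total = 43.9

Answer: 43.9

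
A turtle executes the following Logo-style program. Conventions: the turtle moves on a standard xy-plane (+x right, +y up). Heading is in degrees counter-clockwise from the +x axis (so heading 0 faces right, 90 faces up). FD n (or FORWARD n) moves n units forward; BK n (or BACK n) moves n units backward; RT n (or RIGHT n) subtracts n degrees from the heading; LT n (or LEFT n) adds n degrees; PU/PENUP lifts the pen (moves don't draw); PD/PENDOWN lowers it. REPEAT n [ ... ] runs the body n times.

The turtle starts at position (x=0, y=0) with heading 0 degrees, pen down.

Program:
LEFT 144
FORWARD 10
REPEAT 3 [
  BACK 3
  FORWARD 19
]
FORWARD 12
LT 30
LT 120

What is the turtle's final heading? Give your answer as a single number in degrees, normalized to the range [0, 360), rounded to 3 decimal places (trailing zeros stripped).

Executing turtle program step by step:
Start: pos=(0,0), heading=0, pen down
LT 144: heading 0 -> 144
FD 10: (0,0) -> (-8.09,5.878) [heading=144, draw]
REPEAT 3 [
  -- iteration 1/3 --
  BK 3: (-8.09,5.878) -> (-5.663,4.114) [heading=144, draw]
  FD 19: (-5.663,4.114) -> (-21.034,15.282) [heading=144, draw]
  -- iteration 2/3 --
  BK 3: (-21.034,15.282) -> (-18.607,13.519) [heading=144, draw]
  FD 19: (-18.607,13.519) -> (-33.979,24.687) [heading=144, draw]
  -- iteration 3/3 --
  BK 3: (-33.979,24.687) -> (-31.552,22.924) [heading=144, draw]
  FD 19: (-31.552,22.924) -> (-46.923,34.092) [heading=144, draw]
]
FD 12: (-46.923,34.092) -> (-56.631,41.145) [heading=144, draw]
LT 30: heading 144 -> 174
LT 120: heading 174 -> 294
Final: pos=(-56.631,41.145), heading=294, 8 segment(s) drawn

Answer: 294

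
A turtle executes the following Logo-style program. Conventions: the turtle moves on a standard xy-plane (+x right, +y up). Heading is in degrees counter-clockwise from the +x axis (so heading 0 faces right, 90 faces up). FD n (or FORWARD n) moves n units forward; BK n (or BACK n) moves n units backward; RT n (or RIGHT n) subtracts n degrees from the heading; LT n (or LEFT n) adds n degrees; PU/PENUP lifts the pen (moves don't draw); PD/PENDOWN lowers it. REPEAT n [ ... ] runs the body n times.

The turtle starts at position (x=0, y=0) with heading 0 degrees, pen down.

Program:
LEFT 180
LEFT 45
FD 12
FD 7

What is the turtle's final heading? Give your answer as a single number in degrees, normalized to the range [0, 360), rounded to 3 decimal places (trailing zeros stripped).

Executing turtle program step by step:
Start: pos=(0,0), heading=0, pen down
LT 180: heading 0 -> 180
LT 45: heading 180 -> 225
FD 12: (0,0) -> (-8.485,-8.485) [heading=225, draw]
FD 7: (-8.485,-8.485) -> (-13.435,-13.435) [heading=225, draw]
Final: pos=(-13.435,-13.435), heading=225, 2 segment(s) drawn

Answer: 225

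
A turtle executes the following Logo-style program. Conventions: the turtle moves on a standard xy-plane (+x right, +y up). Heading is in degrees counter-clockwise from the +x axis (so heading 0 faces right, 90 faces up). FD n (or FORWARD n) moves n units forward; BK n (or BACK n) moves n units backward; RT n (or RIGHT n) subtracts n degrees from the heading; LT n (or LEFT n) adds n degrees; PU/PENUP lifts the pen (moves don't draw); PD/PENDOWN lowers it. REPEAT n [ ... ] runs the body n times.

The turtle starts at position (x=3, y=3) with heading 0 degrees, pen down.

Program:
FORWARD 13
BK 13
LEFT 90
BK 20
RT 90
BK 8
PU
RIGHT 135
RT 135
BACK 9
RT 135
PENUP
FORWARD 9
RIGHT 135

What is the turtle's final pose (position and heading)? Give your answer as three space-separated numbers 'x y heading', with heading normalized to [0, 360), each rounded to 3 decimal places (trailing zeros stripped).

Answer: 1.364 -32.364 180

Derivation:
Executing turtle program step by step:
Start: pos=(3,3), heading=0, pen down
FD 13: (3,3) -> (16,3) [heading=0, draw]
BK 13: (16,3) -> (3,3) [heading=0, draw]
LT 90: heading 0 -> 90
BK 20: (3,3) -> (3,-17) [heading=90, draw]
RT 90: heading 90 -> 0
BK 8: (3,-17) -> (-5,-17) [heading=0, draw]
PU: pen up
RT 135: heading 0 -> 225
RT 135: heading 225 -> 90
BK 9: (-5,-17) -> (-5,-26) [heading=90, move]
RT 135: heading 90 -> 315
PU: pen up
FD 9: (-5,-26) -> (1.364,-32.364) [heading=315, move]
RT 135: heading 315 -> 180
Final: pos=(1.364,-32.364), heading=180, 4 segment(s) drawn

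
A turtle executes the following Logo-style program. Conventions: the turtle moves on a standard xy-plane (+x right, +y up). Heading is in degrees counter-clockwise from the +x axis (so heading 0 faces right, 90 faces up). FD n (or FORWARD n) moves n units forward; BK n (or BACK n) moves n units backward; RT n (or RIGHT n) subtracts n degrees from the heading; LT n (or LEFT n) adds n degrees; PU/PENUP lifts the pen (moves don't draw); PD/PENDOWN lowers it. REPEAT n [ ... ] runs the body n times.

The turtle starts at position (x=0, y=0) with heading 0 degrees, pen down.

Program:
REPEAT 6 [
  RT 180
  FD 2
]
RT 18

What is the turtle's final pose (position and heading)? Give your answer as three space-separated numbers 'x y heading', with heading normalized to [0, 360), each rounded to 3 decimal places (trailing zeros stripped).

Executing turtle program step by step:
Start: pos=(0,0), heading=0, pen down
REPEAT 6 [
  -- iteration 1/6 --
  RT 180: heading 0 -> 180
  FD 2: (0,0) -> (-2,0) [heading=180, draw]
  -- iteration 2/6 --
  RT 180: heading 180 -> 0
  FD 2: (-2,0) -> (0,0) [heading=0, draw]
  -- iteration 3/6 --
  RT 180: heading 0 -> 180
  FD 2: (0,0) -> (-2,0) [heading=180, draw]
  -- iteration 4/6 --
  RT 180: heading 180 -> 0
  FD 2: (-2,0) -> (0,0) [heading=0, draw]
  -- iteration 5/6 --
  RT 180: heading 0 -> 180
  FD 2: (0,0) -> (-2,0) [heading=180, draw]
  -- iteration 6/6 --
  RT 180: heading 180 -> 0
  FD 2: (-2,0) -> (0,0) [heading=0, draw]
]
RT 18: heading 0 -> 342
Final: pos=(0,0), heading=342, 6 segment(s) drawn

Answer: 0 0 342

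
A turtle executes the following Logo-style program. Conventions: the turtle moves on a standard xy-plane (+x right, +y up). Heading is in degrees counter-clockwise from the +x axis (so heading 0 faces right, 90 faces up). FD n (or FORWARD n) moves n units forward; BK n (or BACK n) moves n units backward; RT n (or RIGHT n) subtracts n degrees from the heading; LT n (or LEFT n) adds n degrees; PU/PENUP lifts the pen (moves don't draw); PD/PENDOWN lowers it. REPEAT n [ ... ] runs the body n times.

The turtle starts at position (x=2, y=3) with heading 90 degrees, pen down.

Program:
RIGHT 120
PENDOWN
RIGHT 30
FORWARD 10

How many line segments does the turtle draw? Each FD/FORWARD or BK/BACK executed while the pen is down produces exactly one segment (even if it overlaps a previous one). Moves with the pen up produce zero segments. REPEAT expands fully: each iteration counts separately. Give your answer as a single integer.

Answer: 1

Derivation:
Executing turtle program step by step:
Start: pos=(2,3), heading=90, pen down
RT 120: heading 90 -> 330
PD: pen down
RT 30: heading 330 -> 300
FD 10: (2,3) -> (7,-5.66) [heading=300, draw]
Final: pos=(7,-5.66), heading=300, 1 segment(s) drawn
Segments drawn: 1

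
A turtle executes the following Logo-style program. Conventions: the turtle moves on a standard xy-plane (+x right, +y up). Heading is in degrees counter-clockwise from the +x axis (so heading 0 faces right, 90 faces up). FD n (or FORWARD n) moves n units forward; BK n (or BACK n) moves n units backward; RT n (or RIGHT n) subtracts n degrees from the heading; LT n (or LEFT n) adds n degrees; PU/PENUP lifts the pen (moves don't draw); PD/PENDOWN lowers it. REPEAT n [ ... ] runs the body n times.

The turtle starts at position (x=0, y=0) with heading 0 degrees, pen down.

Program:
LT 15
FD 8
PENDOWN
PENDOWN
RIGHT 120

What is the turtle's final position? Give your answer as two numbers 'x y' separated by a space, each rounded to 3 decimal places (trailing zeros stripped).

Answer: 7.727 2.071

Derivation:
Executing turtle program step by step:
Start: pos=(0,0), heading=0, pen down
LT 15: heading 0 -> 15
FD 8: (0,0) -> (7.727,2.071) [heading=15, draw]
PD: pen down
PD: pen down
RT 120: heading 15 -> 255
Final: pos=(7.727,2.071), heading=255, 1 segment(s) drawn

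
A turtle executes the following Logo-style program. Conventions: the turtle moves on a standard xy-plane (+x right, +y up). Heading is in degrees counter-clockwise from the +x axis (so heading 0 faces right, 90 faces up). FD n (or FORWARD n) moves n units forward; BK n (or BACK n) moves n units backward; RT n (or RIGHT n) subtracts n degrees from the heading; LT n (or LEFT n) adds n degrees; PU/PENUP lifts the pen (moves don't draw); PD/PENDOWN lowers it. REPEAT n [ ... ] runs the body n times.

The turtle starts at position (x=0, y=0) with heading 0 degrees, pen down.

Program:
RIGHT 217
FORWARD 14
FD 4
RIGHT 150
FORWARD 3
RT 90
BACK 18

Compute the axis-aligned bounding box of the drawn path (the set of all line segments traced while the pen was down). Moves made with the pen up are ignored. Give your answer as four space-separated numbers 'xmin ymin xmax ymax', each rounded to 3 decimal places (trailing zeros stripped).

Answer: -14.375 0 0 28.333

Derivation:
Executing turtle program step by step:
Start: pos=(0,0), heading=0, pen down
RT 217: heading 0 -> 143
FD 14: (0,0) -> (-11.181,8.425) [heading=143, draw]
FD 4: (-11.181,8.425) -> (-14.375,10.833) [heading=143, draw]
RT 150: heading 143 -> 353
FD 3: (-14.375,10.833) -> (-11.398,10.467) [heading=353, draw]
RT 90: heading 353 -> 263
BK 18: (-11.398,10.467) -> (-9.204,28.333) [heading=263, draw]
Final: pos=(-9.204,28.333), heading=263, 4 segment(s) drawn

Segment endpoints: x in {-14.375, -11.398, -11.181, -9.204, 0}, y in {0, 8.425, 10.467, 10.833, 28.333}
xmin=-14.375, ymin=0, xmax=0, ymax=28.333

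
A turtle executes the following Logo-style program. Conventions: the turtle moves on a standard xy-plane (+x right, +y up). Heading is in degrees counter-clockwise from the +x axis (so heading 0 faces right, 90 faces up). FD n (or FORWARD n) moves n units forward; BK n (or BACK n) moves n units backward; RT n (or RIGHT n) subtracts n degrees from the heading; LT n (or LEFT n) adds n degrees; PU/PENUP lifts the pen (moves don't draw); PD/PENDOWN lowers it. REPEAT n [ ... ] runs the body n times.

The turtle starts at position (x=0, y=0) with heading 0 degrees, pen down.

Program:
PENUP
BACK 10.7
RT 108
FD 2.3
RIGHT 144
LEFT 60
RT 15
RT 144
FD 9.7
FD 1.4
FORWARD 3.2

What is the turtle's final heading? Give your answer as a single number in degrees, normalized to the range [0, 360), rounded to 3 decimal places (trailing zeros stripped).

Answer: 9

Derivation:
Executing turtle program step by step:
Start: pos=(0,0), heading=0, pen down
PU: pen up
BK 10.7: (0,0) -> (-10.7,0) [heading=0, move]
RT 108: heading 0 -> 252
FD 2.3: (-10.7,0) -> (-11.411,-2.187) [heading=252, move]
RT 144: heading 252 -> 108
LT 60: heading 108 -> 168
RT 15: heading 168 -> 153
RT 144: heading 153 -> 9
FD 9.7: (-11.411,-2.187) -> (-1.83,-0.67) [heading=9, move]
FD 1.4: (-1.83,-0.67) -> (-0.447,-0.451) [heading=9, move]
FD 3.2: (-0.447,-0.451) -> (2.713,0.05) [heading=9, move]
Final: pos=(2.713,0.05), heading=9, 0 segment(s) drawn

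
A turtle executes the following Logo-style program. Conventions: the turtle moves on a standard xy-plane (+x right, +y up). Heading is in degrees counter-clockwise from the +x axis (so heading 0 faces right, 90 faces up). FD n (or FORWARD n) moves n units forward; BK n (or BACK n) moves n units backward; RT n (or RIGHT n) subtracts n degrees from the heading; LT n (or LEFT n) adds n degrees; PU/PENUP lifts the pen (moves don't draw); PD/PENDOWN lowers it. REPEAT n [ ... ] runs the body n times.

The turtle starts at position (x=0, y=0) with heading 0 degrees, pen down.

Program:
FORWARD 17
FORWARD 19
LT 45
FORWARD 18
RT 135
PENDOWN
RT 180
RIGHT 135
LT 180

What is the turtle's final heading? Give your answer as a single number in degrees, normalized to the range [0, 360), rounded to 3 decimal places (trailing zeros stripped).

Answer: 135

Derivation:
Executing turtle program step by step:
Start: pos=(0,0), heading=0, pen down
FD 17: (0,0) -> (17,0) [heading=0, draw]
FD 19: (17,0) -> (36,0) [heading=0, draw]
LT 45: heading 0 -> 45
FD 18: (36,0) -> (48.728,12.728) [heading=45, draw]
RT 135: heading 45 -> 270
PD: pen down
RT 180: heading 270 -> 90
RT 135: heading 90 -> 315
LT 180: heading 315 -> 135
Final: pos=(48.728,12.728), heading=135, 3 segment(s) drawn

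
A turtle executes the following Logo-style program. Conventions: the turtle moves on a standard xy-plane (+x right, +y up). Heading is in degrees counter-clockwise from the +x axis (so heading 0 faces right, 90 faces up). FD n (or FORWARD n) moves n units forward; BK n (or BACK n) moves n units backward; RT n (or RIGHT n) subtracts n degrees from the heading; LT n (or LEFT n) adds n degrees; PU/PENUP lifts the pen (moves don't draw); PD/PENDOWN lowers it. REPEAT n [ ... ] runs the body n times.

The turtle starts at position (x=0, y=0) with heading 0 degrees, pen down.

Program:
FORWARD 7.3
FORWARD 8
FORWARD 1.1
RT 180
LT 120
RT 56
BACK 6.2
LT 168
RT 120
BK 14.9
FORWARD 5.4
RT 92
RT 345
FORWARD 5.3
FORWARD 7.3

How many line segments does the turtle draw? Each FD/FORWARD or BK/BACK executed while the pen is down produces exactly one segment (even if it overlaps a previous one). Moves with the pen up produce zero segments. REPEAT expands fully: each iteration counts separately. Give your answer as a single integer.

Executing turtle program step by step:
Start: pos=(0,0), heading=0, pen down
FD 7.3: (0,0) -> (7.3,0) [heading=0, draw]
FD 8: (7.3,0) -> (15.3,0) [heading=0, draw]
FD 1.1: (15.3,0) -> (16.4,0) [heading=0, draw]
RT 180: heading 0 -> 180
LT 120: heading 180 -> 300
RT 56: heading 300 -> 244
BK 6.2: (16.4,0) -> (19.118,5.573) [heading=244, draw]
LT 168: heading 244 -> 52
RT 120: heading 52 -> 292
BK 14.9: (19.118,5.573) -> (13.536,19.388) [heading=292, draw]
FD 5.4: (13.536,19.388) -> (15.559,14.381) [heading=292, draw]
RT 92: heading 292 -> 200
RT 345: heading 200 -> 215
FD 5.3: (15.559,14.381) -> (11.218,11.341) [heading=215, draw]
FD 7.3: (11.218,11.341) -> (5.238,7.154) [heading=215, draw]
Final: pos=(5.238,7.154), heading=215, 8 segment(s) drawn
Segments drawn: 8

Answer: 8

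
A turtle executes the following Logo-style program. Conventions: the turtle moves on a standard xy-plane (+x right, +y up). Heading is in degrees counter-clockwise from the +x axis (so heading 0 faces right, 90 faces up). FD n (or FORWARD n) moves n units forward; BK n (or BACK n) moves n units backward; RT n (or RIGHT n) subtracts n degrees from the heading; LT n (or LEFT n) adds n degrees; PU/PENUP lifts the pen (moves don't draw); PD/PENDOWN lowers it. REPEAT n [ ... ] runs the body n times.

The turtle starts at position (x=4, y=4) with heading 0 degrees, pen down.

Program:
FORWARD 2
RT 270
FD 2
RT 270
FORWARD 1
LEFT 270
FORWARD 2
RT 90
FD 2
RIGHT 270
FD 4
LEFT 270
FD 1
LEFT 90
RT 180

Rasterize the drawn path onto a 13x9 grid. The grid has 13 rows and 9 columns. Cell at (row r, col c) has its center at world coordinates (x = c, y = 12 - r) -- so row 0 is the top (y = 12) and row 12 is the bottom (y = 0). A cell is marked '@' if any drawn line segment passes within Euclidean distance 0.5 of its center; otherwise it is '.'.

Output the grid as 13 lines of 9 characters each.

Segment 0: (4,4) -> (6,4)
Segment 1: (6,4) -> (6,6)
Segment 2: (6,6) -> (5,6)
Segment 3: (5,6) -> (5,8)
Segment 4: (5,8) -> (7,8)
Segment 5: (7,8) -> (7,12)
Segment 6: (7,12) -> (8,12)

Answer: .......@@
.......@.
.......@.
.......@.
.....@@@.
.....@...
.....@@..
......@..
....@@@..
.........
.........
.........
.........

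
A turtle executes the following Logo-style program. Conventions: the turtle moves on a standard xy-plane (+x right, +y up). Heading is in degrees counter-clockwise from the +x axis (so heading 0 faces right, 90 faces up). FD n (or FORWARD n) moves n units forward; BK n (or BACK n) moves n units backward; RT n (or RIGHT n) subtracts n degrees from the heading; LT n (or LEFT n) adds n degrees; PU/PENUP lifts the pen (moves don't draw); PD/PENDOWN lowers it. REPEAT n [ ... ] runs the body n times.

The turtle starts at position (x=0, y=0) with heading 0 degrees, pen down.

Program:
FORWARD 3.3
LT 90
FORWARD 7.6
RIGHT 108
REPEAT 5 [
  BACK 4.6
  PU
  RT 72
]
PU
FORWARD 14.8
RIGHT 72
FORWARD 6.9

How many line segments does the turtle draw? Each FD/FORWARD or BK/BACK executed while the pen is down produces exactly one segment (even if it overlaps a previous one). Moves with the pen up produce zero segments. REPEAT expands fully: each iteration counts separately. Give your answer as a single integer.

Executing turtle program step by step:
Start: pos=(0,0), heading=0, pen down
FD 3.3: (0,0) -> (3.3,0) [heading=0, draw]
LT 90: heading 0 -> 90
FD 7.6: (3.3,0) -> (3.3,7.6) [heading=90, draw]
RT 108: heading 90 -> 342
REPEAT 5 [
  -- iteration 1/5 --
  BK 4.6: (3.3,7.6) -> (-1.075,9.021) [heading=342, draw]
  PU: pen up
  RT 72: heading 342 -> 270
  -- iteration 2/5 --
  BK 4.6: (-1.075,9.021) -> (-1.075,13.621) [heading=270, move]
  PU: pen up
  RT 72: heading 270 -> 198
  -- iteration 3/5 --
  BK 4.6: (-1.075,13.621) -> (3.3,15.043) [heading=198, move]
  PU: pen up
  RT 72: heading 198 -> 126
  -- iteration 4/5 --
  BK 4.6: (3.3,15.043) -> (6.004,11.321) [heading=126, move]
  PU: pen up
  RT 72: heading 126 -> 54
  -- iteration 5/5 --
  BK 4.6: (6.004,11.321) -> (3.3,7.6) [heading=54, move]
  PU: pen up
  RT 72: heading 54 -> 342
]
PU: pen up
FD 14.8: (3.3,7.6) -> (17.376,3.027) [heading=342, move]
RT 72: heading 342 -> 270
FD 6.9: (17.376,3.027) -> (17.376,-3.873) [heading=270, move]
Final: pos=(17.376,-3.873), heading=270, 3 segment(s) drawn
Segments drawn: 3

Answer: 3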